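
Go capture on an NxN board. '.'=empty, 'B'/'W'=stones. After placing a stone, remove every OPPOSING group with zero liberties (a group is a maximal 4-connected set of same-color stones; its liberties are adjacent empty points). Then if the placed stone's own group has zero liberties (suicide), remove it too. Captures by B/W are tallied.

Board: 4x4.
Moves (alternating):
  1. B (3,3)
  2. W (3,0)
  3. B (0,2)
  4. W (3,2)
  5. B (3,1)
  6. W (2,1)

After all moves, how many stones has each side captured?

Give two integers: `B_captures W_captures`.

Answer: 0 1

Derivation:
Move 1: B@(3,3) -> caps B=0 W=0
Move 2: W@(3,0) -> caps B=0 W=0
Move 3: B@(0,2) -> caps B=0 W=0
Move 4: W@(3,2) -> caps B=0 W=0
Move 5: B@(3,1) -> caps B=0 W=0
Move 6: W@(2,1) -> caps B=0 W=1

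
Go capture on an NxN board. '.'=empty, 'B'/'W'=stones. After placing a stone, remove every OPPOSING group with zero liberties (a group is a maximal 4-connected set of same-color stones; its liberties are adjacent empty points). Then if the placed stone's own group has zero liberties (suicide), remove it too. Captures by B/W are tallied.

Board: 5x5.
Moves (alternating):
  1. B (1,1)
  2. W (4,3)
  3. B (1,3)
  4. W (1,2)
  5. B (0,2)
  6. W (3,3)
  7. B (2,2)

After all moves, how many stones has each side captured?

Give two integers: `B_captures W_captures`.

Answer: 1 0

Derivation:
Move 1: B@(1,1) -> caps B=0 W=0
Move 2: W@(4,3) -> caps B=0 W=0
Move 3: B@(1,3) -> caps B=0 W=0
Move 4: W@(1,2) -> caps B=0 W=0
Move 5: B@(0,2) -> caps B=0 W=0
Move 6: W@(3,3) -> caps B=0 W=0
Move 7: B@(2,2) -> caps B=1 W=0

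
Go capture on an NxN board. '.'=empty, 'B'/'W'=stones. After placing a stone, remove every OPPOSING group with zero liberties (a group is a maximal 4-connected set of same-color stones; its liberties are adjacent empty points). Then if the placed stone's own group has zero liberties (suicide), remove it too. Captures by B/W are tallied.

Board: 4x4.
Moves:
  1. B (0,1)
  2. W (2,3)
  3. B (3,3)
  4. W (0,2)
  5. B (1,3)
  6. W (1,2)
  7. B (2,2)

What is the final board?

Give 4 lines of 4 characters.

Move 1: B@(0,1) -> caps B=0 W=0
Move 2: W@(2,3) -> caps B=0 W=0
Move 3: B@(3,3) -> caps B=0 W=0
Move 4: W@(0,2) -> caps B=0 W=0
Move 5: B@(1,3) -> caps B=0 W=0
Move 6: W@(1,2) -> caps B=0 W=0
Move 7: B@(2,2) -> caps B=1 W=0

Answer: .BW.
..WB
..B.
...B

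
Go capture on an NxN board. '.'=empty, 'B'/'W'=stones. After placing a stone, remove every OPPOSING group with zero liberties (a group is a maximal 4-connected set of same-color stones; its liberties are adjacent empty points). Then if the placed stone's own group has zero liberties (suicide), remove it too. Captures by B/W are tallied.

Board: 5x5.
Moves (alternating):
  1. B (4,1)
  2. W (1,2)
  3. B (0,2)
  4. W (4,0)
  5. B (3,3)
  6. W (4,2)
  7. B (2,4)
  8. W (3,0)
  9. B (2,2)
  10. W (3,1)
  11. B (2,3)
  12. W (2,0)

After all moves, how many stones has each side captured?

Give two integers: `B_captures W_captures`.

Answer: 0 1

Derivation:
Move 1: B@(4,1) -> caps B=0 W=0
Move 2: W@(1,2) -> caps B=0 W=0
Move 3: B@(0,2) -> caps B=0 W=0
Move 4: W@(4,0) -> caps B=0 W=0
Move 5: B@(3,3) -> caps B=0 W=0
Move 6: W@(4,2) -> caps B=0 W=0
Move 7: B@(2,4) -> caps B=0 W=0
Move 8: W@(3,0) -> caps B=0 W=0
Move 9: B@(2,2) -> caps B=0 W=0
Move 10: W@(3,1) -> caps B=0 W=1
Move 11: B@(2,3) -> caps B=0 W=1
Move 12: W@(2,0) -> caps B=0 W=1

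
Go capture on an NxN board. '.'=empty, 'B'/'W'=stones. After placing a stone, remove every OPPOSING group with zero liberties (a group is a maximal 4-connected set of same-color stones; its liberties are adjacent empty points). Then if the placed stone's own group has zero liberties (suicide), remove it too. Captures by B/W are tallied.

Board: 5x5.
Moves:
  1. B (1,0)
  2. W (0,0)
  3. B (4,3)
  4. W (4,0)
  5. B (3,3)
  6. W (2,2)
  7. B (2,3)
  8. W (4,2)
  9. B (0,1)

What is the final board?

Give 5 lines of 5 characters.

Move 1: B@(1,0) -> caps B=0 W=0
Move 2: W@(0,0) -> caps B=0 W=0
Move 3: B@(4,3) -> caps B=0 W=0
Move 4: W@(4,0) -> caps B=0 W=0
Move 5: B@(3,3) -> caps B=0 W=0
Move 6: W@(2,2) -> caps B=0 W=0
Move 7: B@(2,3) -> caps B=0 W=0
Move 8: W@(4,2) -> caps B=0 W=0
Move 9: B@(0,1) -> caps B=1 W=0

Answer: .B...
B....
..WB.
...B.
W.WB.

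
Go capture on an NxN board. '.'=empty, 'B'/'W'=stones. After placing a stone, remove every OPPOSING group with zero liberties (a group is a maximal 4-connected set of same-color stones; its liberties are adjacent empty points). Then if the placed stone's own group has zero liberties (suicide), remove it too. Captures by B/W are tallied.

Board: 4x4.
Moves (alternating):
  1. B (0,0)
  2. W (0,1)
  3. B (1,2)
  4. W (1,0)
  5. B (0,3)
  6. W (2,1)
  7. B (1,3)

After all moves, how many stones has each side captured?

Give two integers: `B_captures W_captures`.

Move 1: B@(0,0) -> caps B=0 W=0
Move 2: W@(0,1) -> caps B=0 W=0
Move 3: B@(1,2) -> caps B=0 W=0
Move 4: W@(1,0) -> caps B=0 W=1
Move 5: B@(0,3) -> caps B=0 W=1
Move 6: W@(2,1) -> caps B=0 W=1
Move 7: B@(1,3) -> caps B=0 W=1

Answer: 0 1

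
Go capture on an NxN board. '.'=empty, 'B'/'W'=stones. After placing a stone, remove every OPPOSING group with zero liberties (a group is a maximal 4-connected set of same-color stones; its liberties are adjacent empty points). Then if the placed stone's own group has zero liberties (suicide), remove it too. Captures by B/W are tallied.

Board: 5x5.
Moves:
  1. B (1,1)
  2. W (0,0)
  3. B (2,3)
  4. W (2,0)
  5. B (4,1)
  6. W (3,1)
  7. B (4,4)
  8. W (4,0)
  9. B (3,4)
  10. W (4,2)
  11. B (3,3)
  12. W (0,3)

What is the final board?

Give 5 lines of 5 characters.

Answer: W..W.
.B...
W..B.
.W.BB
W.W.B

Derivation:
Move 1: B@(1,1) -> caps B=0 W=0
Move 2: W@(0,0) -> caps B=0 W=0
Move 3: B@(2,3) -> caps B=0 W=0
Move 4: W@(2,0) -> caps B=0 W=0
Move 5: B@(4,1) -> caps B=0 W=0
Move 6: W@(3,1) -> caps B=0 W=0
Move 7: B@(4,4) -> caps B=0 W=0
Move 8: W@(4,0) -> caps B=0 W=0
Move 9: B@(3,4) -> caps B=0 W=0
Move 10: W@(4,2) -> caps B=0 W=1
Move 11: B@(3,3) -> caps B=0 W=1
Move 12: W@(0,3) -> caps B=0 W=1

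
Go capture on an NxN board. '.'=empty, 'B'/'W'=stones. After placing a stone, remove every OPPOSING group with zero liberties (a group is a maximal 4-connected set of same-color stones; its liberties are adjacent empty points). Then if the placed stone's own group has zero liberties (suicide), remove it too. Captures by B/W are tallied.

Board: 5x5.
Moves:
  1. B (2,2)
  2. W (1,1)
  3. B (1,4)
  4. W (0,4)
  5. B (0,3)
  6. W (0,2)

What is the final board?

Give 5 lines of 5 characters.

Answer: ..WB.
.W..B
..B..
.....
.....

Derivation:
Move 1: B@(2,2) -> caps B=0 W=0
Move 2: W@(1,1) -> caps B=0 W=0
Move 3: B@(1,4) -> caps B=0 W=0
Move 4: W@(0,4) -> caps B=0 W=0
Move 5: B@(0,3) -> caps B=1 W=0
Move 6: W@(0,2) -> caps B=1 W=0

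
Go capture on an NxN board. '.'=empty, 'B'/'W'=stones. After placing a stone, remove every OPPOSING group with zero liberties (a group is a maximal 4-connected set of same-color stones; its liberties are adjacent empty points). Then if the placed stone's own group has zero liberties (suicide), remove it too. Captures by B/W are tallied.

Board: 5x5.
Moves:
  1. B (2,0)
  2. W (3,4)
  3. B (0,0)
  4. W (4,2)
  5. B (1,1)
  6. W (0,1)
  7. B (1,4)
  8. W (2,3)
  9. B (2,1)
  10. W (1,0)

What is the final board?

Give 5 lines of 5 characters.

Answer: .W...
WB..B
BB.W.
....W
..W..

Derivation:
Move 1: B@(2,0) -> caps B=0 W=0
Move 2: W@(3,4) -> caps B=0 W=0
Move 3: B@(0,0) -> caps B=0 W=0
Move 4: W@(4,2) -> caps B=0 W=0
Move 5: B@(1,1) -> caps B=0 W=0
Move 6: W@(0,1) -> caps B=0 W=0
Move 7: B@(1,4) -> caps B=0 W=0
Move 8: W@(2,3) -> caps B=0 W=0
Move 9: B@(2,1) -> caps B=0 W=0
Move 10: W@(1,0) -> caps B=0 W=1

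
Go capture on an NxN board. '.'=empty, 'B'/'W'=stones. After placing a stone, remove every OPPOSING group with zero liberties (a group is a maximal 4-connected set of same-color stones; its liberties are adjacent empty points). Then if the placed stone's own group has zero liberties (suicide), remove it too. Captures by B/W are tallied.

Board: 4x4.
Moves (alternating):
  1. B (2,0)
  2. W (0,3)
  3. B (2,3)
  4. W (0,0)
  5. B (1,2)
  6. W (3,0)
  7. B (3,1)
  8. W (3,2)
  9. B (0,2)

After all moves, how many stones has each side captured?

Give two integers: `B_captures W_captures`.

Answer: 1 0

Derivation:
Move 1: B@(2,0) -> caps B=0 W=0
Move 2: W@(0,3) -> caps B=0 W=0
Move 3: B@(2,3) -> caps B=0 W=0
Move 4: W@(0,0) -> caps B=0 W=0
Move 5: B@(1,2) -> caps B=0 W=0
Move 6: W@(3,0) -> caps B=0 W=0
Move 7: B@(3,1) -> caps B=1 W=0
Move 8: W@(3,2) -> caps B=1 W=0
Move 9: B@(0,2) -> caps B=1 W=0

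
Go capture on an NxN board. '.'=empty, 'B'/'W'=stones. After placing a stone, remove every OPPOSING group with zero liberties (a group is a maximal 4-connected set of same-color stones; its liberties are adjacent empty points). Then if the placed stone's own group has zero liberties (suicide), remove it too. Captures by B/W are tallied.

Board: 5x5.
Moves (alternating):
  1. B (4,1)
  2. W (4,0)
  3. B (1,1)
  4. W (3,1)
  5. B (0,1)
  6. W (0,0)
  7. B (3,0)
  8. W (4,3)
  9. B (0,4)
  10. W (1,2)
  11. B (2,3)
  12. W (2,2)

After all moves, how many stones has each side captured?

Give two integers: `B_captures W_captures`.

Move 1: B@(4,1) -> caps B=0 W=0
Move 2: W@(4,0) -> caps B=0 W=0
Move 3: B@(1,1) -> caps B=0 W=0
Move 4: W@(3,1) -> caps B=0 W=0
Move 5: B@(0,1) -> caps B=0 W=0
Move 6: W@(0,0) -> caps B=0 W=0
Move 7: B@(3,0) -> caps B=1 W=0
Move 8: W@(4,3) -> caps B=1 W=0
Move 9: B@(0,4) -> caps B=1 W=0
Move 10: W@(1,2) -> caps B=1 W=0
Move 11: B@(2,3) -> caps B=1 W=0
Move 12: W@(2,2) -> caps B=1 W=0

Answer: 1 0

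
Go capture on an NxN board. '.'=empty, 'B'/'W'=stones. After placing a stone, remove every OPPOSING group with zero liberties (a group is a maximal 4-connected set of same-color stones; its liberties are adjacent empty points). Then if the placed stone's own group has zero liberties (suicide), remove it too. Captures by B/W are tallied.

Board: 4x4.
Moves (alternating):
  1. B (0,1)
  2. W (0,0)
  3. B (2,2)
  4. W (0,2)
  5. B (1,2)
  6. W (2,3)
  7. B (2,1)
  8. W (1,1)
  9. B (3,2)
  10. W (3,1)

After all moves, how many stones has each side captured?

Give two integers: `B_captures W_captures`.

Move 1: B@(0,1) -> caps B=0 W=0
Move 2: W@(0,0) -> caps B=0 W=0
Move 3: B@(2,2) -> caps B=0 W=0
Move 4: W@(0,2) -> caps B=0 W=0
Move 5: B@(1,2) -> caps B=0 W=0
Move 6: W@(2,3) -> caps B=0 W=0
Move 7: B@(2,1) -> caps B=0 W=0
Move 8: W@(1,1) -> caps B=0 W=1
Move 9: B@(3,2) -> caps B=0 W=1
Move 10: W@(3,1) -> caps B=0 W=1

Answer: 0 1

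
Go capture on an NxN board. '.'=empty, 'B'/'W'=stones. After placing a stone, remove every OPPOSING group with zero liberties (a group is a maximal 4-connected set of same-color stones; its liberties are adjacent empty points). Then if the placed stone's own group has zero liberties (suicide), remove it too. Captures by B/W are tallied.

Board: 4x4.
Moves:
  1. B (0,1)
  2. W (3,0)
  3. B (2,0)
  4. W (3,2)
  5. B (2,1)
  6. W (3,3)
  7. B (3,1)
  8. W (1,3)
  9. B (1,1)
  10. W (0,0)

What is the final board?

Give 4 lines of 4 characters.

Move 1: B@(0,1) -> caps B=0 W=0
Move 2: W@(3,0) -> caps B=0 W=0
Move 3: B@(2,0) -> caps B=0 W=0
Move 4: W@(3,2) -> caps B=0 W=0
Move 5: B@(2,1) -> caps B=0 W=0
Move 6: W@(3,3) -> caps B=0 W=0
Move 7: B@(3,1) -> caps B=1 W=0
Move 8: W@(1,3) -> caps B=1 W=0
Move 9: B@(1,1) -> caps B=1 W=0
Move 10: W@(0,0) -> caps B=1 W=0

Answer: WB..
.B.W
BB..
.BWW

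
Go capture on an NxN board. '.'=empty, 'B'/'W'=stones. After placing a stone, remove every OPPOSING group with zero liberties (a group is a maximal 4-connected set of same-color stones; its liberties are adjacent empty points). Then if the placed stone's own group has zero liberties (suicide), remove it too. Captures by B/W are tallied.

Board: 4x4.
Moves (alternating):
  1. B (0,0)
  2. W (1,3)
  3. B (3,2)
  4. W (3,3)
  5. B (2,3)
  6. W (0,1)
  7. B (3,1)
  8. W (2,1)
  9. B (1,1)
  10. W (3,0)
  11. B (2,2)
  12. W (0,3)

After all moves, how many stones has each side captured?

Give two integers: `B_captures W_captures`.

Move 1: B@(0,0) -> caps B=0 W=0
Move 2: W@(1,3) -> caps B=0 W=0
Move 3: B@(3,2) -> caps B=0 W=0
Move 4: W@(3,3) -> caps B=0 W=0
Move 5: B@(2,3) -> caps B=1 W=0
Move 6: W@(0,1) -> caps B=1 W=0
Move 7: B@(3,1) -> caps B=1 W=0
Move 8: W@(2,1) -> caps B=1 W=0
Move 9: B@(1,1) -> caps B=1 W=0
Move 10: W@(3,0) -> caps B=1 W=0
Move 11: B@(2,2) -> caps B=1 W=0
Move 12: W@(0,3) -> caps B=1 W=0

Answer: 1 0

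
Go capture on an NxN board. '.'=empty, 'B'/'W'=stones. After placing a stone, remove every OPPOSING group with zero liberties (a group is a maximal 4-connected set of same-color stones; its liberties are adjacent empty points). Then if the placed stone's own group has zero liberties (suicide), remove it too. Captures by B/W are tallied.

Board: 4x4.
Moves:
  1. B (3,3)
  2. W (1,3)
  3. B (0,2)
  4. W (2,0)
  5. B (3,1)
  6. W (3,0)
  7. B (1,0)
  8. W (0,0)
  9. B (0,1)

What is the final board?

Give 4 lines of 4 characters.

Answer: .BB.
B..W
W...
WB.B

Derivation:
Move 1: B@(3,3) -> caps B=0 W=0
Move 2: W@(1,3) -> caps B=0 W=0
Move 3: B@(0,2) -> caps B=0 W=0
Move 4: W@(2,0) -> caps B=0 W=0
Move 5: B@(3,1) -> caps B=0 W=0
Move 6: W@(3,0) -> caps B=0 W=0
Move 7: B@(1,0) -> caps B=0 W=0
Move 8: W@(0,0) -> caps B=0 W=0
Move 9: B@(0,1) -> caps B=1 W=0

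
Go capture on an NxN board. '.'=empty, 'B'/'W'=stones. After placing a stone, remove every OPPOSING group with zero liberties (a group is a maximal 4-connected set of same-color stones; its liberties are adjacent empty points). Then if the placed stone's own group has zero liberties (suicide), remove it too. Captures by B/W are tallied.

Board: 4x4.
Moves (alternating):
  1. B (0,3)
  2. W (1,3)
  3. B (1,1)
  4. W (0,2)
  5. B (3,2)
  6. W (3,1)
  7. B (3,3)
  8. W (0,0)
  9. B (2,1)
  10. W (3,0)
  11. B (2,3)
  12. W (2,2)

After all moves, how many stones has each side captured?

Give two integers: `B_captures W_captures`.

Answer: 0 4

Derivation:
Move 1: B@(0,3) -> caps B=0 W=0
Move 2: W@(1,3) -> caps B=0 W=0
Move 3: B@(1,1) -> caps B=0 W=0
Move 4: W@(0,2) -> caps B=0 W=1
Move 5: B@(3,2) -> caps B=0 W=1
Move 6: W@(3,1) -> caps B=0 W=1
Move 7: B@(3,3) -> caps B=0 W=1
Move 8: W@(0,0) -> caps B=0 W=1
Move 9: B@(2,1) -> caps B=0 W=1
Move 10: W@(3,0) -> caps B=0 W=1
Move 11: B@(2,3) -> caps B=0 W=1
Move 12: W@(2,2) -> caps B=0 W=4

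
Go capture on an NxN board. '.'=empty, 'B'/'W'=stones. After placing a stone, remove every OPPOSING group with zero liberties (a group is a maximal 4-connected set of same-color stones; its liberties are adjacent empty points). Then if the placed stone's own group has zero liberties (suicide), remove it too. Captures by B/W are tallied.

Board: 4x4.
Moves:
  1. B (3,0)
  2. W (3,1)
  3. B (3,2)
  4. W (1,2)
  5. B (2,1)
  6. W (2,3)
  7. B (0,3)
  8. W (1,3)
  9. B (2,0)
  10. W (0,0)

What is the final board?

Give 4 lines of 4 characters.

Move 1: B@(3,0) -> caps B=0 W=0
Move 2: W@(3,1) -> caps B=0 W=0
Move 3: B@(3,2) -> caps B=0 W=0
Move 4: W@(1,2) -> caps B=0 W=0
Move 5: B@(2,1) -> caps B=1 W=0
Move 6: W@(2,3) -> caps B=1 W=0
Move 7: B@(0,3) -> caps B=1 W=0
Move 8: W@(1,3) -> caps B=1 W=0
Move 9: B@(2,0) -> caps B=1 W=0
Move 10: W@(0,0) -> caps B=1 W=0

Answer: W..B
..WW
BB.W
B.B.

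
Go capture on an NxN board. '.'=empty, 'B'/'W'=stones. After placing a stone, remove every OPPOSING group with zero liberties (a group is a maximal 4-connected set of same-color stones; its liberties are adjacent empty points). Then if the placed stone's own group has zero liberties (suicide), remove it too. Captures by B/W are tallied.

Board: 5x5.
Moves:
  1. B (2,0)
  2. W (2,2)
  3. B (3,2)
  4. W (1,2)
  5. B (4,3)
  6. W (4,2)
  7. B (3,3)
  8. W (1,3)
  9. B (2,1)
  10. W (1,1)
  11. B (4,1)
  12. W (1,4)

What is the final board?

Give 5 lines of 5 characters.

Move 1: B@(2,0) -> caps B=0 W=0
Move 2: W@(2,2) -> caps B=0 W=0
Move 3: B@(3,2) -> caps B=0 W=0
Move 4: W@(1,2) -> caps B=0 W=0
Move 5: B@(4,3) -> caps B=0 W=0
Move 6: W@(4,2) -> caps B=0 W=0
Move 7: B@(3,3) -> caps B=0 W=0
Move 8: W@(1,3) -> caps B=0 W=0
Move 9: B@(2,1) -> caps B=0 W=0
Move 10: W@(1,1) -> caps B=0 W=0
Move 11: B@(4,1) -> caps B=1 W=0
Move 12: W@(1,4) -> caps B=1 W=0

Answer: .....
.WWWW
BBW..
..BB.
.B.B.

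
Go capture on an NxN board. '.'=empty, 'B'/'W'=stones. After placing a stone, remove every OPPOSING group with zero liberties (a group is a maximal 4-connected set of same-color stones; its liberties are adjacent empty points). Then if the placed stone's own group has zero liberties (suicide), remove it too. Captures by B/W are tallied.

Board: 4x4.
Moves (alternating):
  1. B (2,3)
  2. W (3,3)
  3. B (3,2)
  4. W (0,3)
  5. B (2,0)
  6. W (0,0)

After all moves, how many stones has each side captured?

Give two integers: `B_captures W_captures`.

Move 1: B@(2,3) -> caps B=0 W=0
Move 2: W@(3,3) -> caps B=0 W=0
Move 3: B@(3,2) -> caps B=1 W=0
Move 4: W@(0,3) -> caps B=1 W=0
Move 5: B@(2,0) -> caps B=1 W=0
Move 6: W@(0,0) -> caps B=1 W=0

Answer: 1 0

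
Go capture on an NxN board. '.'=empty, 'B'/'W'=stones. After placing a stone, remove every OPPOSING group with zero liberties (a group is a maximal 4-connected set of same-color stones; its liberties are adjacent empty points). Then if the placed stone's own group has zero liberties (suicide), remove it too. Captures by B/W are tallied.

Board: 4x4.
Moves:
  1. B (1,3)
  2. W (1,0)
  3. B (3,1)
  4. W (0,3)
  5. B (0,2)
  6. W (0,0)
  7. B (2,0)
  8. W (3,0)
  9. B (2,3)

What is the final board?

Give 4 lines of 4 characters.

Move 1: B@(1,3) -> caps B=0 W=0
Move 2: W@(1,0) -> caps B=0 W=0
Move 3: B@(3,1) -> caps B=0 W=0
Move 4: W@(0,3) -> caps B=0 W=0
Move 5: B@(0,2) -> caps B=1 W=0
Move 6: W@(0,0) -> caps B=1 W=0
Move 7: B@(2,0) -> caps B=1 W=0
Move 8: W@(3,0) -> caps B=1 W=0
Move 9: B@(2,3) -> caps B=1 W=0

Answer: W.B.
W..B
B..B
.B..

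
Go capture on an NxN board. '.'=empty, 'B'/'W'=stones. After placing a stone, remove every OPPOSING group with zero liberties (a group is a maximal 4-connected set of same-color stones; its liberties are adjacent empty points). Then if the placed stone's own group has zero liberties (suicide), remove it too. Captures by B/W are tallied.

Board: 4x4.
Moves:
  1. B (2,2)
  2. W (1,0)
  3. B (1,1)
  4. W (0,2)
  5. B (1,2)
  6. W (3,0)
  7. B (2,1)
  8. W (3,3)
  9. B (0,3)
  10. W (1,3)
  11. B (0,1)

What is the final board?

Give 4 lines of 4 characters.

Move 1: B@(2,2) -> caps B=0 W=0
Move 2: W@(1,0) -> caps B=0 W=0
Move 3: B@(1,1) -> caps B=0 W=0
Move 4: W@(0,2) -> caps B=0 W=0
Move 5: B@(1,2) -> caps B=0 W=0
Move 6: W@(3,0) -> caps B=0 W=0
Move 7: B@(2,1) -> caps B=0 W=0
Move 8: W@(3,3) -> caps B=0 W=0
Move 9: B@(0,3) -> caps B=0 W=0
Move 10: W@(1,3) -> caps B=0 W=1
Move 11: B@(0,1) -> caps B=0 W=1

Answer: .BW.
WBBW
.BB.
W..W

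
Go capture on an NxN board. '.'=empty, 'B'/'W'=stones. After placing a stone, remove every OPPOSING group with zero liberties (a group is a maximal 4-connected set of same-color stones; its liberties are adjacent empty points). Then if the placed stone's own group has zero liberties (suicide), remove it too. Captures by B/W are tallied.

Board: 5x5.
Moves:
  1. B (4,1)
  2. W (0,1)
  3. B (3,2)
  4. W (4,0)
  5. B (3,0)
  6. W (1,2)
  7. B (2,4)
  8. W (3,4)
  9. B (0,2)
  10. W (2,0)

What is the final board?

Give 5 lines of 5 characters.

Move 1: B@(4,1) -> caps B=0 W=0
Move 2: W@(0,1) -> caps B=0 W=0
Move 3: B@(3,2) -> caps B=0 W=0
Move 4: W@(4,0) -> caps B=0 W=0
Move 5: B@(3,0) -> caps B=1 W=0
Move 6: W@(1,2) -> caps B=1 W=0
Move 7: B@(2,4) -> caps B=1 W=0
Move 8: W@(3,4) -> caps B=1 W=0
Move 9: B@(0,2) -> caps B=1 W=0
Move 10: W@(2,0) -> caps B=1 W=0

Answer: .WB..
..W..
W...B
B.B.W
.B...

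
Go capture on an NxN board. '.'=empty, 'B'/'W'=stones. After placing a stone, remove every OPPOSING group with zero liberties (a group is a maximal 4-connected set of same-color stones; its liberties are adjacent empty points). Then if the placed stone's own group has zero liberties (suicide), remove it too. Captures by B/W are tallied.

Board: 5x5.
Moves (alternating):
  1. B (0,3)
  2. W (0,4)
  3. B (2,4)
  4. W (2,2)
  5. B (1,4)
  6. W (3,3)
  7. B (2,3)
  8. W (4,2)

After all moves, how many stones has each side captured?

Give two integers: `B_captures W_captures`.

Move 1: B@(0,3) -> caps B=0 W=0
Move 2: W@(0,4) -> caps B=0 W=0
Move 3: B@(2,4) -> caps B=0 W=0
Move 4: W@(2,2) -> caps B=0 W=0
Move 5: B@(1,4) -> caps B=1 W=0
Move 6: W@(3,3) -> caps B=1 W=0
Move 7: B@(2,3) -> caps B=1 W=0
Move 8: W@(4,2) -> caps B=1 W=0

Answer: 1 0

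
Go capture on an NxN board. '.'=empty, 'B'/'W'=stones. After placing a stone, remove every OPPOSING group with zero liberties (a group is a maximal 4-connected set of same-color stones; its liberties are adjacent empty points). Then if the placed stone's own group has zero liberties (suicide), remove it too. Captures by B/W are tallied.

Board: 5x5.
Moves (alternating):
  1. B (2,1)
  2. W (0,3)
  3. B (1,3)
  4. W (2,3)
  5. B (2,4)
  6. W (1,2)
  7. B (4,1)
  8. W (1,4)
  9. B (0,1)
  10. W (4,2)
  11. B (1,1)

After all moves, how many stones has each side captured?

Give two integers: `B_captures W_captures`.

Move 1: B@(2,1) -> caps B=0 W=0
Move 2: W@(0,3) -> caps B=0 W=0
Move 3: B@(1,3) -> caps B=0 W=0
Move 4: W@(2,3) -> caps B=0 W=0
Move 5: B@(2,4) -> caps B=0 W=0
Move 6: W@(1,2) -> caps B=0 W=0
Move 7: B@(4,1) -> caps B=0 W=0
Move 8: W@(1,4) -> caps B=0 W=1
Move 9: B@(0,1) -> caps B=0 W=1
Move 10: W@(4,2) -> caps B=0 W=1
Move 11: B@(1,1) -> caps B=0 W=1

Answer: 0 1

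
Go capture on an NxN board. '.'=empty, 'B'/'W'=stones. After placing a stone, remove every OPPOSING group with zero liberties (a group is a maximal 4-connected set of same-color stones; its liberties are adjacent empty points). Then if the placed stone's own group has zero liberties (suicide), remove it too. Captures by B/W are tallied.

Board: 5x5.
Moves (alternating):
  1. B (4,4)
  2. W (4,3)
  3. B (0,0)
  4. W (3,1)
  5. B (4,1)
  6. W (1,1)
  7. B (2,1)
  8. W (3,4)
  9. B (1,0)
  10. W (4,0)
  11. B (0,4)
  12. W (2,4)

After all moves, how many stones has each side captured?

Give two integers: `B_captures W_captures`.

Move 1: B@(4,4) -> caps B=0 W=0
Move 2: W@(4,3) -> caps B=0 W=0
Move 3: B@(0,0) -> caps B=0 W=0
Move 4: W@(3,1) -> caps B=0 W=0
Move 5: B@(4,1) -> caps B=0 W=0
Move 6: W@(1,1) -> caps B=0 W=0
Move 7: B@(2,1) -> caps B=0 W=0
Move 8: W@(3,4) -> caps B=0 W=1
Move 9: B@(1,0) -> caps B=0 W=1
Move 10: W@(4,0) -> caps B=0 W=1
Move 11: B@(0,4) -> caps B=0 W=1
Move 12: W@(2,4) -> caps B=0 W=1

Answer: 0 1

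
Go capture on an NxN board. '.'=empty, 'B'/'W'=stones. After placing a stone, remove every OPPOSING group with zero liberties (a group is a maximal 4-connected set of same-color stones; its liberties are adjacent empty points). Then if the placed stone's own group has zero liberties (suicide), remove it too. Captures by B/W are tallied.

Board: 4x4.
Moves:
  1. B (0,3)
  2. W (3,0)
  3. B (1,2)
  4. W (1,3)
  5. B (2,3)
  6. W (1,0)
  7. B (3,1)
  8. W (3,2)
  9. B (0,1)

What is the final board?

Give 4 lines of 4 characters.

Answer: .B.B
W.B.
...B
WBW.

Derivation:
Move 1: B@(0,3) -> caps B=0 W=0
Move 2: W@(3,0) -> caps B=0 W=0
Move 3: B@(1,2) -> caps B=0 W=0
Move 4: W@(1,3) -> caps B=0 W=0
Move 5: B@(2,3) -> caps B=1 W=0
Move 6: W@(1,0) -> caps B=1 W=0
Move 7: B@(3,1) -> caps B=1 W=0
Move 8: W@(3,2) -> caps B=1 W=0
Move 9: B@(0,1) -> caps B=1 W=0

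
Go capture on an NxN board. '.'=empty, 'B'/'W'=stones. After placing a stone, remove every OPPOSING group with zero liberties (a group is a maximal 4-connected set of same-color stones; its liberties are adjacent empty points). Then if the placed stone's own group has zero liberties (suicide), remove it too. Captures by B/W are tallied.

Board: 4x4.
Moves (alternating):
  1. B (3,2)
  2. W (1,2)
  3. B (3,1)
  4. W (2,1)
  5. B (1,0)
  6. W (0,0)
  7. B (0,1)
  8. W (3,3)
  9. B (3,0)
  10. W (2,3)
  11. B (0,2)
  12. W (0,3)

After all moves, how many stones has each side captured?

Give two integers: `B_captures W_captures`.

Move 1: B@(3,2) -> caps B=0 W=0
Move 2: W@(1,2) -> caps B=0 W=0
Move 3: B@(3,1) -> caps B=0 W=0
Move 4: W@(2,1) -> caps B=0 W=0
Move 5: B@(1,0) -> caps B=0 W=0
Move 6: W@(0,0) -> caps B=0 W=0
Move 7: B@(0,1) -> caps B=1 W=0
Move 8: W@(3,3) -> caps B=1 W=0
Move 9: B@(3,0) -> caps B=1 W=0
Move 10: W@(2,3) -> caps B=1 W=0
Move 11: B@(0,2) -> caps B=1 W=0
Move 12: W@(0,3) -> caps B=1 W=0

Answer: 1 0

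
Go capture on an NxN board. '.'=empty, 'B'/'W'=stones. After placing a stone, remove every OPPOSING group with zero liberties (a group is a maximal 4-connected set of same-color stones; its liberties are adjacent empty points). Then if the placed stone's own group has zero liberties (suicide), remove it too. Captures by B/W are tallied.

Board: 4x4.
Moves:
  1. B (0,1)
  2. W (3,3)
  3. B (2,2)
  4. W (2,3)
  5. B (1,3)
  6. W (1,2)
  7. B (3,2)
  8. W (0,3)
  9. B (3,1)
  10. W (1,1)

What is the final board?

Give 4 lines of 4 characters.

Answer: .B.W
.WWB
..B.
.BB.

Derivation:
Move 1: B@(0,1) -> caps B=0 W=0
Move 2: W@(3,3) -> caps B=0 W=0
Move 3: B@(2,2) -> caps B=0 W=0
Move 4: W@(2,3) -> caps B=0 W=0
Move 5: B@(1,3) -> caps B=0 W=0
Move 6: W@(1,2) -> caps B=0 W=0
Move 7: B@(3,2) -> caps B=2 W=0
Move 8: W@(0,3) -> caps B=2 W=0
Move 9: B@(3,1) -> caps B=2 W=0
Move 10: W@(1,1) -> caps B=2 W=0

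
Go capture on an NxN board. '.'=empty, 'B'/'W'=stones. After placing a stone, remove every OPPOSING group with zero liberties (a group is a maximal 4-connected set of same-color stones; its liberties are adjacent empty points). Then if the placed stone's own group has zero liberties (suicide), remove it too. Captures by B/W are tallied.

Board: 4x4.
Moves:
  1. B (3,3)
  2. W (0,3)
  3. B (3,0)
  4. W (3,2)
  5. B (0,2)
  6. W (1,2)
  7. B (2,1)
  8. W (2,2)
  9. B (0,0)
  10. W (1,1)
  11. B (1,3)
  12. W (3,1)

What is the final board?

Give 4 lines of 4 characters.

Move 1: B@(3,3) -> caps B=0 W=0
Move 2: W@(0,3) -> caps B=0 W=0
Move 3: B@(3,0) -> caps B=0 W=0
Move 4: W@(3,2) -> caps B=0 W=0
Move 5: B@(0,2) -> caps B=0 W=0
Move 6: W@(1,2) -> caps B=0 W=0
Move 7: B@(2,1) -> caps B=0 W=0
Move 8: W@(2,2) -> caps B=0 W=0
Move 9: B@(0,0) -> caps B=0 W=0
Move 10: W@(1,1) -> caps B=0 W=0
Move 11: B@(1,3) -> caps B=1 W=0
Move 12: W@(3,1) -> caps B=1 W=0

Answer: B.B.
.WWB
.BW.
BWWB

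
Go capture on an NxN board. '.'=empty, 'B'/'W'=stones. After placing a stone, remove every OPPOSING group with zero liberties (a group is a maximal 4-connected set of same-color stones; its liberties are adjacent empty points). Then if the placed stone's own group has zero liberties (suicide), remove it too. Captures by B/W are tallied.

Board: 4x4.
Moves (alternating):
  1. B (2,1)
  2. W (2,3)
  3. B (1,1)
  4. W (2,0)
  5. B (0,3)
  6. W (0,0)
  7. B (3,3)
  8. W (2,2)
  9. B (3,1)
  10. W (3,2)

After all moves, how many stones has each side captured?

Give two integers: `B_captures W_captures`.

Move 1: B@(2,1) -> caps B=0 W=0
Move 2: W@(2,3) -> caps B=0 W=0
Move 3: B@(1,1) -> caps B=0 W=0
Move 4: W@(2,0) -> caps B=0 W=0
Move 5: B@(0,3) -> caps B=0 W=0
Move 6: W@(0,0) -> caps B=0 W=0
Move 7: B@(3,3) -> caps B=0 W=0
Move 8: W@(2,2) -> caps B=0 W=0
Move 9: B@(3,1) -> caps B=0 W=0
Move 10: W@(3,2) -> caps B=0 W=1

Answer: 0 1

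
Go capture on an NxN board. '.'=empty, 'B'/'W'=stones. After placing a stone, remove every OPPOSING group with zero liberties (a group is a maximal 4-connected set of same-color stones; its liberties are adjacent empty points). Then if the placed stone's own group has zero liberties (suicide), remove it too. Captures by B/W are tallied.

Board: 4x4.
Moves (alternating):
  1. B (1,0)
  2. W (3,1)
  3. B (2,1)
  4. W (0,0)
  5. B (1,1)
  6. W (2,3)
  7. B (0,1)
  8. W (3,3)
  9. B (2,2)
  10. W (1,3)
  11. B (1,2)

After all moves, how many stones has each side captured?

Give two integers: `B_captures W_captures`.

Move 1: B@(1,0) -> caps B=0 W=0
Move 2: W@(3,1) -> caps B=0 W=0
Move 3: B@(2,1) -> caps B=0 W=0
Move 4: W@(0,0) -> caps B=0 W=0
Move 5: B@(1,1) -> caps B=0 W=0
Move 6: W@(2,3) -> caps B=0 W=0
Move 7: B@(0,1) -> caps B=1 W=0
Move 8: W@(3,3) -> caps B=1 W=0
Move 9: B@(2,2) -> caps B=1 W=0
Move 10: W@(1,3) -> caps B=1 W=0
Move 11: B@(1,2) -> caps B=1 W=0

Answer: 1 0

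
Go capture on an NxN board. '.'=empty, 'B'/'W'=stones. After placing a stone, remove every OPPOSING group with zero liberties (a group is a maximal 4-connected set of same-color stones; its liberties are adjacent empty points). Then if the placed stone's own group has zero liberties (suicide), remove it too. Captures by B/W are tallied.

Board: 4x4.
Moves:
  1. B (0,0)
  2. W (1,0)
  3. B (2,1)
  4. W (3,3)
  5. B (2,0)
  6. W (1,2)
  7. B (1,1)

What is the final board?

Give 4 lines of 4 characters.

Move 1: B@(0,0) -> caps B=0 W=0
Move 2: W@(1,0) -> caps B=0 W=0
Move 3: B@(2,1) -> caps B=0 W=0
Move 4: W@(3,3) -> caps B=0 W=0
Move 5: B@(2,0) -> caps B=0 W=0
Move 6: W@(1,2) -> caps B=0 W=0
Move 7: B@(1,1) -> caps B=1 W=0

Answer: B...
.BW.
BB..
...W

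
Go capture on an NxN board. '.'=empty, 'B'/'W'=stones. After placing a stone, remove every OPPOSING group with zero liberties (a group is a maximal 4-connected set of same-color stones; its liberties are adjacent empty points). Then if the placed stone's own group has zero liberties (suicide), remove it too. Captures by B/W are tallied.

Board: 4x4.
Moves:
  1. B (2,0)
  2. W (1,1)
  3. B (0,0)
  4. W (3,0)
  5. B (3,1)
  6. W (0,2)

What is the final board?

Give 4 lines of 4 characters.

Answer: B.W.
.W..
B...
.B..

Derivation:
Move 1: B@(2,0) -> caps B=0 W=0
Move 2: W@(1,1) -> caps B=0 W=0
Move 3: B@(0,0) -> caps B=0 W=0
Move 4: W@(3,0) -> caps B=0 W=0
Move 5: B@(3,1) -> caps B=1 W=0
Move 6: W@(0,2) -> caps B=1 W=0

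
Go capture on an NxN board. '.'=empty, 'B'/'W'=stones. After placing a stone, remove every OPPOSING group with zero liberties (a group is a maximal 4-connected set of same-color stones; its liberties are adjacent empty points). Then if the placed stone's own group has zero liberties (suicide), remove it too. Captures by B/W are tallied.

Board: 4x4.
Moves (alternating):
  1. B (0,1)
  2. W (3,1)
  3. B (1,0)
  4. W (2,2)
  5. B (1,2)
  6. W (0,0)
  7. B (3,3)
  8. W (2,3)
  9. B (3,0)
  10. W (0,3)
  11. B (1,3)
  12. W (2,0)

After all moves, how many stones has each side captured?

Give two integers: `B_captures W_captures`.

Answer: 0 1

Derivation:
Move 1: B@(0,1) -> caps B=0 W=0
Move 2: W@(3,1) -> caps B=0 W=0
Move 3: B@(1,0) -> caps B=0 W=0
Move 4: W@(2,2) -> caps B=0 W=0
Move 5: B@(1,2) -> caps B=0 W=0
Move 6: W@(0,0) -> caps B=0 W=0
Move 7: B@(3,3) -> caps B=0 W=0
Move 8: W@(2,3) -> caps B=0 W=0
Move 9: B@(3,0) -> caps B=0 W=0
Move 10: W@(0,3) -> caps B=0 W=0
Move 11: B@(1,3) -> caps B=0 W=0
Move 12: W@(2,0) -> caps B=0 W=1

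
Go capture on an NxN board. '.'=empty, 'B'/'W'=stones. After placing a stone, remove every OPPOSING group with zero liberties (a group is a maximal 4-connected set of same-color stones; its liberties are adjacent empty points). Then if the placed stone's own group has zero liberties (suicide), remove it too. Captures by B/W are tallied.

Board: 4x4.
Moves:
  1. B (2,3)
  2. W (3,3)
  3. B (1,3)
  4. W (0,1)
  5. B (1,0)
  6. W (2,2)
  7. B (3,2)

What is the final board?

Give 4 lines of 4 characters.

Answer: .W..
B..B
..WB
..B.

Derivation:
Move 1: B@(2,3) -> caps B=0 W=0
Move 2: W@(3,3) -> caps B=0 W=0
Move 3: B@(1,3) -> caps B=0 W=0
Move 4: W@(0,1) -> caps B=0 W=0
Move 5: B@(1,0) -> caps B=0 W=0
Move 6: W@(2,2) -> caps B=0 W=0
Move 7: B@(3,2) -> caps B=1 W=0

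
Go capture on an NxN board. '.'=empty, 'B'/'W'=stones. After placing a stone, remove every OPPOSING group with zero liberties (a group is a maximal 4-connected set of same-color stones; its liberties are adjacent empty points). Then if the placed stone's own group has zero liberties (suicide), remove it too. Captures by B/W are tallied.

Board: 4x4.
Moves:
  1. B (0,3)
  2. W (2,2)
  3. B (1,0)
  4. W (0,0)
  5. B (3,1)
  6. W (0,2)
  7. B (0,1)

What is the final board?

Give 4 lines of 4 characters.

Answer: .BWB
B...
..W.
.B..

Derivation:
Move 1: B@(0,3) -> caps B=0 W=0
Move 2: W@(2,2) -> caps B=0 W=0
Move 3: B@(1,0) -> caps B=0 W=0
Move 4: W@(0,0) -> caps B=0 W=0
Move 5: B@(3,1) -> caps B=0 W=0
Move 6: W@(0,2) -> caps B=0 W=0
Move 7: B@(0,1) -> caps B=1 W=0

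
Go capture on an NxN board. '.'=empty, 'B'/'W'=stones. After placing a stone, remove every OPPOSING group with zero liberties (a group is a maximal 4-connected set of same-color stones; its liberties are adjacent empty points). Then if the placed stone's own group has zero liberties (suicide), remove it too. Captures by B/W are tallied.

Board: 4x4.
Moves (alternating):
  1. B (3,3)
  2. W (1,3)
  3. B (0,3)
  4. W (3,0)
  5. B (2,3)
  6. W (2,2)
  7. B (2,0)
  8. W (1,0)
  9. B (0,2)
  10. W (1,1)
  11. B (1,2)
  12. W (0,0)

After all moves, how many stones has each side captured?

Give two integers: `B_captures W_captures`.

Move 1: B@(3,3) -> caps B=0 W=0
Move 2: W@(1,3) -> caps B=0 W=0
Move 3: B@(0,3) -> caps B=0 W=0
Move 4: W@(3,0) -> caps B=0 W=0
Move 5: B@(2,3) -> caps B=0 W=0
Move 6: W@(2,2) -> caps B=0 W=0
Move 7: B@(2,0) -> caps B=0 W=0
Move 8: W@(1,0) -> caps B=0 W=0
Move 9: B@(0,2) -> caps B=0 W=0
Move 10: W@(1,1) -> caps B=0 W=0
Move 11: B@(1,2) -> caps B=1 W=0
Move 12: W@(0,0) -> caps B=1 W=0

Answer: 1 0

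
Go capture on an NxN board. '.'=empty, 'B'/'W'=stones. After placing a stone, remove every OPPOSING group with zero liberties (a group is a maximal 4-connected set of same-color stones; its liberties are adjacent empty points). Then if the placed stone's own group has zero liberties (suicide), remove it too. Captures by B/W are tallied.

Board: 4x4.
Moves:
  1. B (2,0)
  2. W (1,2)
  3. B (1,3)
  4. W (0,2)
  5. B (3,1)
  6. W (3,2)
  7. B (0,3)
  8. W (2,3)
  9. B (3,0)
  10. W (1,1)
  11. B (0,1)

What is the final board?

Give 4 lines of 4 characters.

Move 1: B@(2,0) -> caps B=0 W=0
Move 2: W@(1,2) -> caps B=0 W=0
Move 3: B@(1,3) -> caps B=0 W=0
Move 4: W@(0,2) -> caps B=0 W=0
Move 5: B@(3,1) -> caps B=0 W=0
Move 6: W@(3,2) -> caps B=0 W=0
Move 7: B@(0,3) -> caps B=0 W=0
Move 8: W@(2,3) -> caps B=0 W=2
Move 9: B@(3,0) -> caps B=0 W=2
Move 10: W@(1,1) -> caps B=0 W=2
Move 11: B@(0,1) -> caps B=0 W=2

Answer: .BW.
.WW.
B..W
BBW.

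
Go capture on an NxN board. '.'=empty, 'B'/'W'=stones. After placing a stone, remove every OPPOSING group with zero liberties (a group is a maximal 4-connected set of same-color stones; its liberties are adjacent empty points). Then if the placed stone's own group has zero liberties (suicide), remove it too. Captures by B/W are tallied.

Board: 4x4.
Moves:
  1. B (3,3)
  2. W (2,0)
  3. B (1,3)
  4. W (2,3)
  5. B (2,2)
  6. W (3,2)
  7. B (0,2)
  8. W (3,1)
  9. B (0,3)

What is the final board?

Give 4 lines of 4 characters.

Answer: ..BB
...B
W.B.
.WWB

Derivation:
Move 1: B@(3,3) -> caps B=0 W=0
Move 2: W@(2,0) -> caps B=0 W=0
Move 3: B@(1,3) -> caps B=0 W=0
Move 4: W@(2,3) -> caps B=0 W=0
Move 5: B@(2,2) -> caps B=1 W=0
Move 6: W@(3,2) -> caps B=1 W=0
Move 7: B@(0,2) -> caps B=1 W=0
Move 8: W@(3,1) -> caps B=1 W=0
Move 9: B@(0,3) -> caps B=1 W=0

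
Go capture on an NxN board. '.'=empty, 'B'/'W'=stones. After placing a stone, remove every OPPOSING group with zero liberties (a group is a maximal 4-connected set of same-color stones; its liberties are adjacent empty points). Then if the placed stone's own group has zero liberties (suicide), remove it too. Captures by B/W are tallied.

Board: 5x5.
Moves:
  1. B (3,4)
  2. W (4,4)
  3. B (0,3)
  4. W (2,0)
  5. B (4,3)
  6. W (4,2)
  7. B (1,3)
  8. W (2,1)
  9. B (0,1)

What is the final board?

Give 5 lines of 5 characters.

Answer: .B.B.
...B.
WW...
....B
..WB.

Derivation:
Move 1: B@(3,4) -> caps B=0 W=0
Move 2: W@(4,4) -> caps B=0 W=0
Move 3: B@(0,3) -> caps B=0 W=0
Move 4: W@(2,0) -> caps B=0 W=0
Move 5: B@(4,3) -> caps B=1 W=0
Move 6: W@(4,2) -> caps B=1 W=0
Move 7: B@(1,3) -> caps B=1 W=0
Move 8: W@(2,1) -> caps B=1 W=0
Move 9: B@(0,1) -> caps B=1 W=0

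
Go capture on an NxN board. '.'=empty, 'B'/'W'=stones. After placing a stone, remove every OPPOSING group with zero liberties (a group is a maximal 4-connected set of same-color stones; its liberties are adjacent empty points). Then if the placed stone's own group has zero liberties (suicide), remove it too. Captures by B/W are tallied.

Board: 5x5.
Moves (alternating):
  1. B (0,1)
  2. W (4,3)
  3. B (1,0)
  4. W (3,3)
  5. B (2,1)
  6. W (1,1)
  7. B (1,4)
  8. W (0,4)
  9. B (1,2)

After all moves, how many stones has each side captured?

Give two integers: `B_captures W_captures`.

Move 1: B@(0,1) -> caps B=0 W=0
Move 2: W@(4,3) -> caps B=0 W=0
Move 3: B@(1,0) -> caps B=0 W=0
Move 4: W@(3,3) -> caps B=0 W=0
Move 5: B@(2,1) -> caps B=0 W=0
Move 6: W@(1,1) -> caps B=0 W=0
Move 7: B@(1,4) -> caps B=0 W=0
Move 8: W@(0,4) -> caps B=0 W=0
Move 9: B@(1,2) -> caps B=1 W=0

Answer: 1 0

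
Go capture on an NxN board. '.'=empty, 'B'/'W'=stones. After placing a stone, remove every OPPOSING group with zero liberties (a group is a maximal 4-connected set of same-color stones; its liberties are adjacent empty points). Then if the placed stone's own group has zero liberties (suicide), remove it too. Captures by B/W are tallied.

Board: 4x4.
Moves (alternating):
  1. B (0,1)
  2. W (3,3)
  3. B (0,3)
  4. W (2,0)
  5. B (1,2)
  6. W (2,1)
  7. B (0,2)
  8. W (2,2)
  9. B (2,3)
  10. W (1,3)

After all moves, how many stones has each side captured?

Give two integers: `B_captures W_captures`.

Move 1: B@(0,1) -> caps B=0 W=0
Move 2: W@(3,3) -> caps B=0 W=0
Move 3: B@(0,3) -> caps B=0 W=0
Move 4: W@(2,0) -> caps B=0 W=0
Move 5: B@(1,2) -> caps B=0 W=0
Move 6: W@(2,1) -> caps B=0 W=0
Move 7: B@(0,2) -> caps B=0 W=0
Move 8: W@(2,2) -> caps B=0 W=0
Move 9: B@(2,3) -> caps B=0 W=0
Move 10: W@(1,3) -> caps B=0 W=1

Answer: 0 1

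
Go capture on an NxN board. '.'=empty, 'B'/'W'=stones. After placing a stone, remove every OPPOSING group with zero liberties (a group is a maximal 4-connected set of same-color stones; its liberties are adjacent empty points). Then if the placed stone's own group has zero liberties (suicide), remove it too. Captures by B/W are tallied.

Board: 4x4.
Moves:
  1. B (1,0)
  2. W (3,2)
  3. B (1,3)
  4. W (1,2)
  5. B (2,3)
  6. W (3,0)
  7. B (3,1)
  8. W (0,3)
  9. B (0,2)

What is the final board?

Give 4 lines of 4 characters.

Answer: ..B.
B.WB
...B
WBW.

Derivation:
Move 1: B@(1,0) -> caps B=0 W=0
Move 2: W@(3,2) -> caps B=0 W=0
Move 3: B@(1,3) -> caps B=0 W=0
Move 4: W@(1,2) -> caps B=0 W=0
Move 5: B@(2,3) -> caps B=0 W=0
Move 6: W@(3,0) -> caps B=0 W=0
Move 7: B@(3,1) -> caps B=0 W=0
Move 8: W@(0,3) -> caps B=0 W=0
Move 9: B@(0,2) -> caps B=1 W=0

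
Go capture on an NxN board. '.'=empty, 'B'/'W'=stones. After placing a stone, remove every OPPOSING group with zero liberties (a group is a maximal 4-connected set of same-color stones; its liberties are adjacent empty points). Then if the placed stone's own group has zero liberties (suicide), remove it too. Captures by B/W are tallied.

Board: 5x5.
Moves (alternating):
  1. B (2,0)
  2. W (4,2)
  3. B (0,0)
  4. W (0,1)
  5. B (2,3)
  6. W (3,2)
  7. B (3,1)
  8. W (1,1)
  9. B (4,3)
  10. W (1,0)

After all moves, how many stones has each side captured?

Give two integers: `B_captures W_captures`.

Move 1: B@(2,0) -> caps B=0 W=0
Move 2: W@(4,2) -> caps B=0 W=0
Move 3: B@(0,0) -> caps B=0 W=0
Move 4: W@(0,1) -> caps B=0 W=0
Move 5: B@(2,3) -> caps B=0 W=0
Move 6: W@(3,2) -> caps B=0 W=0
Move 7: B@(3,1) -> caps B=0 W=0
Move 8: W@(1,1) -> caps B=0 W=0
Move 9: B@(4,3) -> caps B=0 W=0
Move 10: W@(1,0) -> caps B=0 W=1

Answer: 0 1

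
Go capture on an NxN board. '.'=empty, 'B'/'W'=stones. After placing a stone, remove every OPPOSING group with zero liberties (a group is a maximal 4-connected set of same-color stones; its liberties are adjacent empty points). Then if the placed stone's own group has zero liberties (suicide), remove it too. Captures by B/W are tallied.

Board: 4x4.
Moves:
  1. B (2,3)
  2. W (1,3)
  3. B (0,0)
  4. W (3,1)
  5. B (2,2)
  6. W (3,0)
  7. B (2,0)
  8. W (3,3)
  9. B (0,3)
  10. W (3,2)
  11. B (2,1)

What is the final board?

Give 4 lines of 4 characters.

Move 1: B@(2,3) -> caps B=0 W=0
Move 2: W@(1,3) -> caps B=0 W=0
Move 3: B@(0,0) -> caps B=0 W=0
Move 4: W@(3,1) -> caps B=0 W=0
Move 5: B@(2,2) -> caps B=0 W=0
Move 6: W@(3,0) -> caps B=0 W=0
Move 7: B@(2,0) -> caps B=0 W=0
Move 8: W@(3,3) -> caps B=0 W=0
Move 9: B@(0,3) -> caps B=0 W=0
Move 10: W@(3,2) -> caps B=0 W=0
Move 11: B@(2,1) -> caps B=4 W=0

Answer: B..B
...W
BBBB
....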